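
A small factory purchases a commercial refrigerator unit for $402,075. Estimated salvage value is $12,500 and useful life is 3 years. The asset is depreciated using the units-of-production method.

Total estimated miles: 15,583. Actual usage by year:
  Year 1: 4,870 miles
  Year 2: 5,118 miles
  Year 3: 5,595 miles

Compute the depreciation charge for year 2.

Depreciable base = $402,075 − $12,500 = $389,575.
Rate = $389,575 / 15,583 miles = $25 per mile.
Year 1: 4,870 × $25 = $121,750. Book value $280,325.
Year 2: 5,118 × $25 = $127,950. Book value $152,375.

$127,950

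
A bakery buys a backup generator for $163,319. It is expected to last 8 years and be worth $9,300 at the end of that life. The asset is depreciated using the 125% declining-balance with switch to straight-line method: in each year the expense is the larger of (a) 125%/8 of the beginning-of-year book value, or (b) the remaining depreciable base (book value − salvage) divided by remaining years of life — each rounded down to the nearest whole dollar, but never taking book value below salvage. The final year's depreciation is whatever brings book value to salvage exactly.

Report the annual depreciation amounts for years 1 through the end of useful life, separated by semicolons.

$25,518; $21,531; $18,167; $17,760; $17,760; $17,761; $17,761; $17,761

Depreciable base = $163,319 − $9,300 = $154,019.
Year 1: DB = ⌊$163,319 × 125%/8⌋ = $25,518; SL = ⌊$154,019/8⌋ = $19,252 → take DB $25,518. Book value $137,801.
Year 2: DB = ⌊$137,801 × 125%/8⌋ = $21,531; SL = ⌊$128,501/7⌋ = $18,357 → take DB $21,531. Book value $116,270.
Year 3: DB = ⌊$116,270 × 125%/8⌋ = $18,167; SL = ⌊$106,970/6⌋ = $17,828 → take DB $18,167. Book value $98,103.
Year 4: DB = ⌊$98,103 × 125%/8⌋ = $15,328; SL = ⌊$88,803/5⌋ = $17,760 → take SL $17,760. Book value $80,343.
Year 5: DB = ⌊$80,343 × 125%/8⌋ = $12,553; SL = ⌊$71,043/4⌋ = $17,760 → take SL $17,760. Book value $62,583.
Year 6: DB = ⌊$62,583 × 125%/8⌋ = $9,778; SL = ⌊$53,283/3⌋ = $17,761 → take SL $17,761. Book value $44,822.
Year 7: DB = ⌊$44,822 × 125%/8⌋ = $7,003; SL = ⌊$35,522/2⌋ = $17,761 → take SL $17,761. Book value $27,061.
Year 8 (final): $27,061 − $9,300 = $17,761. Book value $9,300.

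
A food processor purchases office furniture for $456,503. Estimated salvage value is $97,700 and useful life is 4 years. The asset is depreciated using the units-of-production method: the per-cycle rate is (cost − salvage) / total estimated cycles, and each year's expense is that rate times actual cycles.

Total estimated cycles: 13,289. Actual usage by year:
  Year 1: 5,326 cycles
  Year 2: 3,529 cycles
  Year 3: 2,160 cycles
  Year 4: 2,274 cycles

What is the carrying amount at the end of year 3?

$159,098

Depreciable base = $456,503 − $97,700 = $358,803.
Rate = $358,803 / 13,289 cycles = $27 per cycle.
Year 1: 5,326 × $27 = $143,802. Book value $312,701.
Year 2: 3,529 × $27 = $95,283. Book value $217,418.
Year 3: 2,160 × $27 = $58,320. Book value $159,098.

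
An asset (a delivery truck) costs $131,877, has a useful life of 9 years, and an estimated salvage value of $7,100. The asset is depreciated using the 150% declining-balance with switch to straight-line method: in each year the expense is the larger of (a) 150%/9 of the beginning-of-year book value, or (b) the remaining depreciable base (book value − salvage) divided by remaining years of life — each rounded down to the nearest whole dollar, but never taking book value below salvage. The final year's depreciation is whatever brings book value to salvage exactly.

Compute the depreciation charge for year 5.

Depreciable base = $131,877 − $7,100 = $124,777.
Year 1: DB = ⌊$131,877 × 150%/9⌋ = $21,979; SL = ⌊$124,777/9⌋ = $13,864 → take DB $21,979. Book value $109,898.
Year 2: DB = ⌊$109,898 × 150%/9⌋ = $18,316; SL = ⌊$102,798/8⌋ = $12,849 → take DB $18,316. Book value $91,582.
Year 3: DB = ⌊$91,582 × 150%/9⌋ = $15,263; SL = ⌊$84,482/7⌋ = $12,068 → take DB $15,263. Book value $76,319.
Year 4: DB = ⌊$76,319 × 150%/9⌋ = $12,719; SL = ⌊$69,219/6⌋ = $11,536 → take DB $12,719. Book value $63,600.
Year 5: DB = ⌊$63,600 × 150%/9⌋ = $10,600; SL = ⌊$56,500/5⌋ = $11,300 → take SL $11,300. Book value $52,300.

$11,300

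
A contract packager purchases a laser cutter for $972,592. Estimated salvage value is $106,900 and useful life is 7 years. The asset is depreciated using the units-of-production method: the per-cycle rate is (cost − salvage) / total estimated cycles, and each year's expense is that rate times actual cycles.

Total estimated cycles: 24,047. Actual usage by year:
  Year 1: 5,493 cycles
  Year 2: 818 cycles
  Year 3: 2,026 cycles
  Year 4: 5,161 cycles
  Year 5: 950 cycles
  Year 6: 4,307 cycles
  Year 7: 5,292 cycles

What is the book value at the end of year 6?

$297,412

Depreciable base = $972,592 − $106,900 = $865,692.
Rate = $865,692 / 24,047 cycles = $36 per cycle.
Year 1: 5,493 × $36 = $197,748. Book value $774,844.
Year 2: 818 × $36 = $29,448. Book value $745,396.
Year 3: 2,026 × $36 = $72,936. Book value $672,460.
Year 4: 5,161 × $36 = $185,796. Book value $486,664.
Year 5: 950 × $36 = $34,200. Book value $452,464.
Year 6: 4,307 × $36 = $155,052. Book value $297,412.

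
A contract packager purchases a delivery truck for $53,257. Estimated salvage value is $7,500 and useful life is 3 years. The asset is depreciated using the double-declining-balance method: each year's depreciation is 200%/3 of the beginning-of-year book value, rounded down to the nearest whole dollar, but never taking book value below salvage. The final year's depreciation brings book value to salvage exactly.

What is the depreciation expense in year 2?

Depreciable base = $53,257 − $7,500 = $45,757.
Year 1: ⌊$53,257 × 200%/3⌋ = $35,504. Book value $17,753.
Year 2: ⌊$17,753 × 200%/3⌋ = $11,835, capped at $10,253. Book value $7,500.

$10,253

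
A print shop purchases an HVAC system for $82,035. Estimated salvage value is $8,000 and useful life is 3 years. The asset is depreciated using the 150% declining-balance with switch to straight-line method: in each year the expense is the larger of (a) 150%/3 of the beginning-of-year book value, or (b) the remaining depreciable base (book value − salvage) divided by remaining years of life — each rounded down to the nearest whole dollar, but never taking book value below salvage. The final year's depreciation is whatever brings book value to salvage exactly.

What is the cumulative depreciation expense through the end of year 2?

Depreciable base = $82,035 − $8,000 = $74,035.
Year 1: DB = ⌊$82,035 × 150%/3⌋ = $41,017; SL = ⌊$74,035/3⌋ = $24,678 → take DB $41,017. Book value $41,018.
Year 2: DB = ⌊$41,018 × 150%/3⌋ = $20,509; SL = ⌊$33,018/2⌋ = $16,509 → take DB $20,509. Book value $20,509.
Accumulated through year 2 = $82,035 − $20,509 = $61,526.

$61,526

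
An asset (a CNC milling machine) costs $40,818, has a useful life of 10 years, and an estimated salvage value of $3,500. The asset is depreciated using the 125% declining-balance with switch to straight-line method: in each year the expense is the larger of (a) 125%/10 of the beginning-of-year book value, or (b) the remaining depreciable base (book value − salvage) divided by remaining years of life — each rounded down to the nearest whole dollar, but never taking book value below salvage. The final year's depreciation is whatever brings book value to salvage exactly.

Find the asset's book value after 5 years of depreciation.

Depreciable base = $40,818 − $3,500 = $37,318.
Year 1: DB = ⌊$40,818 × 125%/10⌋ = $5,102; SL = ⌊$37,318/10⌋ = $3,731 → take DB $5,102. Book value $35,716.
Year 2: DB = ⌊$35,716 × 125%/10⌋ = $4,464; SL = ⌊$32,216/9⌋ = $3,579 → take DB $4,464. Book value $31,252.
Year 3: DB = ⌊$31,252 × 125%/10⌋ = $3,906; SL = ⌊$27,752/8⌋ = $3,469 → take DB $3,906. Book value $27,346.
Year 4: DB = ⌊$27,346 × 125%/10⌋ = $3,418; SL = ⌊$23,846/7⌋ = $3,406 → take DB $3,418. Book value $23,928.
Year 5: DB = ⌊$23,928 × 125%/10⌋ = $2,991; SL = ⌊$20,428/6⌋ = $3,404 → take SL $3,404. Book value $20,524.

$20,524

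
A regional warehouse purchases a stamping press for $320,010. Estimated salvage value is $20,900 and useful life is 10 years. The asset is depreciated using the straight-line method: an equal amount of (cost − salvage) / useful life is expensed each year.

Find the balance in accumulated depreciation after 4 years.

$119,644

Depreciable base = $320,010 − $20,900 = $299,110.
Annual expense = $299,110 / 10 = $29,911.
End of year 1: book value $290,099.
End of year 2: book value $260,188.
End of year 3: book value $230,277.
End of year 4: book value $200,366.
Accumulated through year 4 = $320,010 − $200,366 = $119,644.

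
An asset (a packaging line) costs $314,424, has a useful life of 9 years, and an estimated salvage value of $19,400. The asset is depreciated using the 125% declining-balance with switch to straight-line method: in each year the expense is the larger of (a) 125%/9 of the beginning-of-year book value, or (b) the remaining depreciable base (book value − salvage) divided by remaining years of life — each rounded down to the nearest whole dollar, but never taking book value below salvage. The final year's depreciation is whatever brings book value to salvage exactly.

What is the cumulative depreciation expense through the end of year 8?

Depreciable base = $314,424 − $19,400 = $295,024.
Year 1: DB = ⌊$314,424 × 125%/9⌋ = $43,670; SL = ⌊$295,024/9⌋ = $32,780 → take DB $43,670. Book value $270,754.
Year 2: DB = ⌊$270,754 × 125%/9⌋ = $37,604; SL = ⌊$251,354/8⌋ = $31,419 → take DB $37,604. Book value $233,150.
Year 3: DB = ⌊$233,150 × 125%/9⌋ = $32,381; SL = ⌊$213,750/7⌋ = $30,535 → take DB $32,381. Book value $200,769.
Year 4: DB = ⌊$200,769 × 125%/9⌋ = $27,884; SL = ⌊$181,369/6⌋ = $30,228 → take SL $30,228. Book value $170,541.
Year 5: DB = ⌊$170,541 × 125%/9⌋ = $23,686; SL = ⌊$151,141/5⌋ = $30,228 → take SL $30,228. Book value $140,313.
Year 6: DB = ⌊$140,313 × 125%/9⌋ = $19,487; SL = ⌊$120,913/4⌋ = $30,228 → take SL $30,228. Book value $110,085.
Year 7: DB = ⌊$110,085 × 125%/9⌋ = $15,289; SL = ⌊$90,685/3⌋ = $30,228 → take SL $30,228. Book value $79,857.
Year 8: DB = ⌊$79,857 × 125%/9⌋ = $11,091; SL = ⌊$60,457/2⌋ = $30,228 → take SL $30,228. Book value $49,629.
Accumulated through year 8 = $314,424 − $49,629 = $264,795.

$264,795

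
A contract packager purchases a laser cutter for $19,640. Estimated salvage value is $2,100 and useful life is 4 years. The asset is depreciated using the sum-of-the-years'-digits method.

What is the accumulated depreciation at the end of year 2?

Depreciable base = $19,640 − $2,100 = $17,540.
Sum of the years' digits = 4+3+2+1 = 10.
Year 1: $17,540 × 4/10 = $7,016. Book value $12,624.
Year 2: $17,540 × 3/10 = $5,262. Book value $7,362.
Accumulated through year 2 = $19,640 − $7,362 = $12,278.

$12,278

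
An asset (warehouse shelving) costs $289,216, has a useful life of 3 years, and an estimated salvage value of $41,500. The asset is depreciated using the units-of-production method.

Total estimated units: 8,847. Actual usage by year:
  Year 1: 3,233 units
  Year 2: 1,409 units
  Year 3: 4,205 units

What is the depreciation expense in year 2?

Depreciable base = $289,216 − $41,500 = $247,716.
Rate = $247,716 / 8,847 units = $28 per unit.
Year 1: 3,233 × $28 = $90,524. Book value $198,692.
Year 2: 1,409 × $28 = $39,452. Book value $159,240.

$39,452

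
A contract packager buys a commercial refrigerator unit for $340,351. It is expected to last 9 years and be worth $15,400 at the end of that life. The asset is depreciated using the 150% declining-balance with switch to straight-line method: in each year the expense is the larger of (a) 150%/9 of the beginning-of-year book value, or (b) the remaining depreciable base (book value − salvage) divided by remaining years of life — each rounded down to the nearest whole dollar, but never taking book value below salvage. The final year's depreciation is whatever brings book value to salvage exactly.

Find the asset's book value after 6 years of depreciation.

Depreciable base = $340,351 − $15,400 = $324,951.
Year 1: DB = ⌊$340,351 × 150%/9⌋ = $56,725; SL = ⌊$324,951/9⌋ = $36,105 → take DB $56,725. Book value $283,626.
Year 2: DB = ⌊$283,626 × 150%/9⌋ = $47,271; SL = ⌊$268,226/8⌋ = $33,528 → take DB $47,271. Book value $236,355.
Year 3: DB = ⌊$236,355 × 150%/9⌋ = $39,392; SL = ⌊$220,955/7⌋ = $31,565 → take DB $39,392. Book value $196,963.
Year 4: DB = ⌊$196,963 × 150%/9⌋ = $32,827; SL = ⌊$181,563/6⌋ = $30,260 → take DB $32,827. Book value $164,136.
Year 5: DB = ⌊$164,136 × 150%/9⌋ = $27,356; SL = ⌊$148,736/5⌋ = $29,747 → take SL $29,747. Book value $134,389.
Year 6: DB = ⌊$134,389 × 150%/9⌋ = $22,398; SL = ⌊$118,989/4⌋ = $29,747 → take SL $29,747. Book value $104,642.

$104,642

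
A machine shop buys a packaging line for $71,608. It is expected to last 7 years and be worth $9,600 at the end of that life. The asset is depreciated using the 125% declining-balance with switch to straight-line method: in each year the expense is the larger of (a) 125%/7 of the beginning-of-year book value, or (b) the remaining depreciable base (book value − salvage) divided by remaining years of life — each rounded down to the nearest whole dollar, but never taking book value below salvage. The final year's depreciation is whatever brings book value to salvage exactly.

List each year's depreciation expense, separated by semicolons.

$12,787; $10,503; $8,628; $7,522; $7,522; $7,523; $7,523

Depreciable base = $71,608 − $9,600 = $62,008.
Year 1: DB = ⌊$71,608 × 125%/7⌋ = $12,787; SL = ⌊$62,008/7⌋ = $8,858 → take DB $12,787. Book value $58,821.
Year 2: DB = ⌊$58,821 × 125%/7⌋ = $10,503; SL = ⌊$49,221/6⌋ = $8,203 → take DB $10,503. Book value $48,318.
Year 3: DB = ⌊$48,318 × 125%/7⌋ = $8,628; SL = ⌊$38,718/5⌋ = $7,743 → take DB $8,628. Book value $39,690.
Year 4: DB = ⌊$39,690 × 125%/7⌋ = $7,087; SL = ⌊$30,090/4⌋ = $7,522 → take SL $7,522. Book value $32,168.
Year 5: DB = ⌊$32,168 × 125%/7⌋ = $5,744; SL = ⌊$22,568/3⌋ = $7,522 → take SL $7,522. Book value $24,646.
Year 6: DB = ⌊$24,646 × 125%/7⌋ = $4,401; SL = ⌊$15,046/2⌋ = $7,523 → take SL $7,523. Book value $17,123.
Year 7 (final): $17,123 − $9,600 = $7,523. Book value $9,600.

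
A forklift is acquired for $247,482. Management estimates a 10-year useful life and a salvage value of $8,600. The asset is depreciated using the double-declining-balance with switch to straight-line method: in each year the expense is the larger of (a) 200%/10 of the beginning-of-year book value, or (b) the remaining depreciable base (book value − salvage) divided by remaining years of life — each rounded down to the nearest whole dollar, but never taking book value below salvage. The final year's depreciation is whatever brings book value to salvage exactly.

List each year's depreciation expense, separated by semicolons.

$49,496; $39,597; $31,677; $25,342; $20,274; $16,219; $14,069; $14,069; $14,069; $14,070

Depreciable base = $247,482 − $8,600 = $238,882.
Year 1: DB = ⌊$247,482 × 200%/10⌋ = $49,496; SL = ⌊$238,882/10⌋ = $23,888 → take DB $49,496. Book value $197,986.
Year 2: DB = ⌊$197,986 × 200%/10⌋ = $39,597; SL = ⌊$189,386/9⌋ = $21,042 → take DB $39,597. Book value $158,389.
Year 3: DB = ⌊$158,389 × 200%/10⌋ = $31,677; SL = ⌊$149,789/8⌋ = $18,723 → take DB $31,677. Book value $126,712.
Year 4: DB = ⌊$126,712 × 200%/10⌋ = $25,342; SL = ⌊$118,112/7⌋ = $16,873 → take DB $25,342. Book value $101,370.
Year 5: DB = ⌊$101,370 × 200%/10⌋ = $20,274; SL = ⌊$92,770/6⌋ = $15,461 → take DB $20,274. Book value $81,096.
Year 6: DB = ⌊$81,096 × 200%/10⌋ = $16,219; SL = ⌊$72,496/5⌋ = $14,499 → take DB $16,219. Book value $64,877.
Year 7: DB = ⌊$64,877 × 200%/10⌋ = $12,975; SL = ⌊$56,277/4⌋ = $14,069 → take SL $14,069. Book value $50,808.
Year 8: DB = ⌊$50,808 × 200%/10⌋ = $10,161; SL = ⌊$42,208/3⌋ = $14,069 → take SL $14,069. Book value $36,739.
Year 9: DB = ⌊$36,739 × 200%/10⌋ = $7,347; SL = ⌊$28,139/2⌋ = $14,069 → take SL $14,069. Book value $22,670.
Year 10 (final): $22,670 − $8,600 = $14,070. Book value $8,600.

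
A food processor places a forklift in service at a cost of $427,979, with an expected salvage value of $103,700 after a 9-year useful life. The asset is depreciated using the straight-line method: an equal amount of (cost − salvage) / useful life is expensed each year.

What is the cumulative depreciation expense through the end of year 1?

$36,031

Depreciable base = $427,979 − $103,700 = $324,279.
Annual expense = $324,279 / 9 = $36,031.
End of year 1: book value $391,948.
Accumulated through year 1 = $427,979 − $391,948 = $36,031.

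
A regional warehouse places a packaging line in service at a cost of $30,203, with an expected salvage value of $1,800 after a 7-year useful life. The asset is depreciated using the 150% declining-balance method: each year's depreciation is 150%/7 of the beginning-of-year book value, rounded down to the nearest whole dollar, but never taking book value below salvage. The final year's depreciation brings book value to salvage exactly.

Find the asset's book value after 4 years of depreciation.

Depreciable base = $30,203 − $1,800 = $28,403.
Year 1: ⌊$30,203 × 150%/7⌋ = $6,472. Book value $23,731.
Year 2: ⌊$23,731 × 150%/7⌋ = $5,085. Book value $18,646.
Year 3: ⌊$18,646 × 150%/7⌋ = $3,995. Book value $14,651.
Year 4: ⌊$14,651 × 150%/7⌋ = $3,139. Book value $11,512.

$11,512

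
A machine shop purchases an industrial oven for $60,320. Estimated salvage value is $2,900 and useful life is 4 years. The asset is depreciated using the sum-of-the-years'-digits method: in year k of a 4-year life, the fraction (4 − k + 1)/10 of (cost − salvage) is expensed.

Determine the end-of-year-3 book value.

Depreciable base = $60,320 − $2,900 = $57,420.
Sum of the years' digits = 4+3+2+1 = 10.
Year 1: $57,420 × 4/10 = $22,968. Book value $37,352.
Year 2: $57,420 × 3/10 = $17,226. Book value $20,126.
Year 3: $57,420 × 2/10 = $11,484. Book value $8,642.

$8,642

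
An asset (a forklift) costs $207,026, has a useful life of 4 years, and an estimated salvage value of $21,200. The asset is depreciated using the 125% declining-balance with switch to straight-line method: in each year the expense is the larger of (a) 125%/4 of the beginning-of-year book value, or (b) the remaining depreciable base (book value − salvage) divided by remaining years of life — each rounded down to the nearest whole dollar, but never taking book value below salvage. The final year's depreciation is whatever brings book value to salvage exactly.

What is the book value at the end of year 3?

Depreciable base = $207,026 − $21,200 = $185,826.
Year 1: DB = ⌊$207,026 × 125%/4⌋ = $64,695; SL = ⌊$185,826/4⌋ = $46,456 → take DB $64,695. Book value $142,331.
Year 2: DB = ⌊$142,331 × 125%/4⌋ = $44,478; SL = ⌊$121,131/3⌋ = $40,377 → take DB $44,478. Book value $97,853.
Year 3: DB = ⌊$97,853 × 125%/4⌋ = $30,579; SL = ⌊$76,653/2⌋ = $38,326 → take SL $38,326. Book value $59,527.

$59,527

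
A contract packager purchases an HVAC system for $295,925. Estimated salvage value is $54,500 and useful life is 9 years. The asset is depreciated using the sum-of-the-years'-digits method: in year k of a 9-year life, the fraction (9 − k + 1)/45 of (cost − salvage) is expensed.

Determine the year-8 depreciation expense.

$10,730

Depreciable base = $295,925 − $54,500 = $241,425.
Sum of the years' digits = 9+8+7+6+5+4+3+2+1 = 45.
Year 1: $241,425 × 9/45 = $48,285. Book value $247,640.
Year 2: $241,425 × 8/45 = $42,920. Book value $204,720.
Year 3: $241,425 × 7/45 = $37,555. Book value $167,165.
Year 4: $241,425 × 6/45 = $32,190. Book value $134,975.
Year 5: $241,425 × 5/45 = $26,825. Book value $108,150.
Year 6: $241,425 × 4/45 = $21,460. Book value $86,690.
Year 7: $241,425 × 3/45 = $16,095. Book value $70,595.
Year 8: $241,425 × 2/45 = $10,730. Book value $59,865.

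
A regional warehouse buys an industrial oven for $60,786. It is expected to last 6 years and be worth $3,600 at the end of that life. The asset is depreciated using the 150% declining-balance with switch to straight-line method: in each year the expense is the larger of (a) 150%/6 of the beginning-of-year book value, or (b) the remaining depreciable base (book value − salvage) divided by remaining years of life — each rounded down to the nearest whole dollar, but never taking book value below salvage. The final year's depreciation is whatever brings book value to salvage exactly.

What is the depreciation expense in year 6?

Depreciable base = $60,786 − $3,600 = $57,186.
Year 1: DB = ⌊$60,786 × 150%/6⌋ = $15,196; SL = ⌊$57,186/6⌋ = $9,531 → take DB $15,196. Book value $45,590.
Year 2: DB = ⌊$45,590 × 150%/6⌋ = $11,397; SL = ⌊$41,990/5⌋ = $8,398 → take DB $11,397. Book value $34,193.
Year 3: DB = ⌊$34,193 × 150%/6⌋ = $8,548; SL = ⌊$30,593/4⌋ = $7,648 → take DB $8,548. Book value $25,645.
Year 4: DB = ⌊$25,645 × 150%/6⌋ = $6,411; SL = ⌊$22,045/3⌋ = $7,348 → take SL $7,348. Book value $18,297.
Year 5: DB = ⌊$18,297 × 150%/6⌋ = $4,574; SL = ⌊$14,697/2⌋ = $7,348 → take SL $7,348. Book value $10,949.
Year 6 (final): $10,949 − $3,600 = $7,349. Book value $3,600.

$7,349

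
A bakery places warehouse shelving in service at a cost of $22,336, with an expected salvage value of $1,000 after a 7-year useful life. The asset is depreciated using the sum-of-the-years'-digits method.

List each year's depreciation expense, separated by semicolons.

Depreciable base = $22,336 − $1,000 = $21,336.
Sum of the years' digits = 7+6+5+4+3+2+1 = 28.
Year 1: $21,336 × 7/28 = $5,334. Book value $17,002.
Year 2: $21,336 × 6/28 = $4,572. Book value $12,430.
Year 3: $21,336 × 5/28 = $3,810. Book value $8,620.
Year 4: $21,336 × 4/28 = $3,048. Book value $5,572.
Year 5: $21,336 × 3/28 = $2,286. Book value $3,286.
Year 6: $21,336 × 2/28 = $1,524. Book value $1,762.
Year 7: $21,336 × 1/28 = $762. Book value $1,000.

$5,334; $4,572; $3,810; $3,048; $2,286; $1,524; $762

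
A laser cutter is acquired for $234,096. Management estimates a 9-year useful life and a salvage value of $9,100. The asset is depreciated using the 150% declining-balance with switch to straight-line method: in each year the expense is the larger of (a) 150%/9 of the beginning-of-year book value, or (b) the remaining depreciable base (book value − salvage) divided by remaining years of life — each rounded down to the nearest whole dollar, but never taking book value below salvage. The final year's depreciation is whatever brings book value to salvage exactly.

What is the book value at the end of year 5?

$92,136

Depreciable base = $234,096 − $9,100 = $224,996.
Year 1: DB = ⌊$234,096 × 150%/9⌋ = $39,016; SL = ⌊$224,996/9⌋ = $24,999 → take DB $39,016. Book value $195,080.
Year 2: DB = ⌊$195,080 × 150%/9⌋ = $32,513; SL = ⌊$185,980/8⌋ = $23,247 → take DB $32,513. Book value $162,567.
Year 3: DB = ⌊$162,567 × 150%/9⌋ = $27,094; SL = ⌊$153,467/7⌋ = $21,923 → take DB $27,094. Book value $135,473.
Year 4: DB = ⌊$135,473 × 150%/9⌋ = $22,578; SL = ⌊$126,373/6⌋ = $21,062 → take DB $22,578. Book value $112,895.
Year 5: DB = ⌊$112,895 × 150%/9⌋ = $18,815; SL = ⌊$103,795/5⌋ = $20,759 → take SL $20,759. Book value $92,136.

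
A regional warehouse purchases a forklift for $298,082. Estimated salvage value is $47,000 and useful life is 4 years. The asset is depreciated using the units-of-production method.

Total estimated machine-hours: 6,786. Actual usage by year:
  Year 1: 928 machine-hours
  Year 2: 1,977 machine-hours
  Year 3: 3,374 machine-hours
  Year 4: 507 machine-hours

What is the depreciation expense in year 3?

Depreciable base = $298,082 − $47,000 = $251,082.
Rate = $251,082 / 6,786 machine-hours = $37 per machine-hour.
Year 1: 928 × $37 = $34,336. Book value $263,746.
Year 2: 1,977 × $37 = $73,149. Book value $190,597.
Year 3: 3,374 × $37 = $124,838. Book value $65,759.

$124,838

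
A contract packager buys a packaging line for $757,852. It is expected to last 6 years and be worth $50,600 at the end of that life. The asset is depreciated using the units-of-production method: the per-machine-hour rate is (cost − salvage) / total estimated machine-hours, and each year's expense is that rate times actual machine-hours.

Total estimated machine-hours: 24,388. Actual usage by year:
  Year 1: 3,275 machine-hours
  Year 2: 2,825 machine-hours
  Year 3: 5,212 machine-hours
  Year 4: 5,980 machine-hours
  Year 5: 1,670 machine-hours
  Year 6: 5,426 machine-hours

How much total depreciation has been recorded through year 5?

Depreciable base = $757,852 − $50,600 = $707,252.
Rate = $707,252 / 24,388 machine-hours = $29 per machine-hour.
Year 1: 3,275 × $29 = $94,975. Book value $662,877.
Year 2: 2,825 × $29 = $81,925. Book value $580,952.
Year 3: 5,212 × $29 = $151,148. Book value $429,804.
Year 4: 5,980 × $29 = $173,420. Book value $256,384.
Year 5: 1,670 × $29 = $48,430. Book value $207,954.
Accumulated through year 5 = $757,852 − $207,954 = $549,898.

$549,898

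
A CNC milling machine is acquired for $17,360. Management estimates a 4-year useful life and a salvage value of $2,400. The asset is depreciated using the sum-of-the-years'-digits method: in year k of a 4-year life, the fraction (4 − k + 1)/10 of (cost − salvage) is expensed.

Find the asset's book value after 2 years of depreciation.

$6,888

Depreciable base = $17,360 − $2,400 = $14,960.
Sum of the years' digits = 4+3+2+1 = 10.
Year 1: $14,960 × 4/10 = $5,984. Book value $11,376.
Year 2: $14,960 × 3/10 = $4,488. Book value $6,888.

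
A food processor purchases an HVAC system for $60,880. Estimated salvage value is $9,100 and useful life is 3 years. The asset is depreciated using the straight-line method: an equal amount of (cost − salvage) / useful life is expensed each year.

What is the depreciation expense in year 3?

Depreciable base = $60,880 − $9,100 = $51,780.
Annual expense = $51,780 / 3 = $17,260.

$17,260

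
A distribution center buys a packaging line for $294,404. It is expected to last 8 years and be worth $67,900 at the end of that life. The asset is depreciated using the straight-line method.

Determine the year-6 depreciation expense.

$28,313

Depreciable base = $294,404 − $67,900 = $226,504.
Annual expense = $226,504 / 8 = $28,313.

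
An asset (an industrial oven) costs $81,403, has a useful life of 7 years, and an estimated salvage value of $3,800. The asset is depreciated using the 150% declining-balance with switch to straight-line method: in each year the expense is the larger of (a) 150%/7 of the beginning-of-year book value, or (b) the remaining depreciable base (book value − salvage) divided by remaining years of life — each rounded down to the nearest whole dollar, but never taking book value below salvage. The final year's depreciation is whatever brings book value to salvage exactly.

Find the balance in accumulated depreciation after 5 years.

Depreciable base = $81,403 − $3,800 = $77,603.
Year 1: DB = ⌊$81,403 × 150%/7⌋ = $17,443; SL = ⌊$77,603/7⌋ = $11,086 → take DB $17,443. Book value $63,960.
Year 2: DB = ⌊$63,960 × 150%/7⌋ = $13,705; SL = ⌊$60,160/6⌋ = $10,026 → take DB $13,705. Book value $50,255.
Year 3: DB = ⌊$50,255 × 150%/7⌋ = $10,768; SL = ⌊$46,455/5⌋ = $9,291 → take DB $10,768. Book value $39,487.
Year 4: DB = ⌊$39,487 × 150%/7⌋ = $8,461; SL = ⌊$35,687/4⌋ = $8,921 → take SL $8,921. Book value $30,566.
Year 5: DB = ⌊$30,566 × 150%/7⌋ = $6,549; SL = ⌊$26,766/3⌋ = $8,922 → take SL $8,922. Book value $21,644.
Accumulated through year 5 = $81,403 − $21,644 = $59,759.

$59,759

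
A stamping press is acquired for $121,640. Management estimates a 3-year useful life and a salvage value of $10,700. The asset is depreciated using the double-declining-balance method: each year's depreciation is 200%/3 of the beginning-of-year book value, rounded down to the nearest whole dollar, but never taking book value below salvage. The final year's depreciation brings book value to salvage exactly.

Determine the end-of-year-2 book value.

$13,516

Depreciable base = $121,640 − $10,700 = $110,940.
Year 1: ⌊$121,640 × 200%/3⌋ = $81,093. Book value $40,547.
Year 2: ⌊$40,547 × 200%/3⌋ = $27,031. Book value $13,516.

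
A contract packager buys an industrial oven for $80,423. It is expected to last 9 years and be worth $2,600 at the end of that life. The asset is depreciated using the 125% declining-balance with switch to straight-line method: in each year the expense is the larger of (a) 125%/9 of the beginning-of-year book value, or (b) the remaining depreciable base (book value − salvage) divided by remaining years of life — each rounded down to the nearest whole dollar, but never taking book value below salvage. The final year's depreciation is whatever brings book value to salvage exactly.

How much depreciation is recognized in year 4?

Depreciable base = $80,423 − $2,600 = $77,823.
Year 1: DB = ⌊$80,423 × 125%/9⌋ = $11,169; SL = ⌊$77,823/9⌋ = $8,647 → take DB $11,169. Book value $69,254.
Year 2: DB = ⌊$69,254 × 125%/9⌋ = $9,618; SL = ⌊$66,654/8⌋ = $8,331 → take DB $9,618. Book value $59,636.
Year 3: DB = ⌊$59,636 × 125%/9⌋ = $8,282; SL = ⌊$57,036/7⌋ = $8,148 → take DB $8,282. Book value $51,354.
Year 4: DB = ⌊$51,354 × 125%/9⌋ = $7,132; SL = ⌊$48,754/6⌋ = $8,125 → take SL $8,125. Book value $43,229.

$8,125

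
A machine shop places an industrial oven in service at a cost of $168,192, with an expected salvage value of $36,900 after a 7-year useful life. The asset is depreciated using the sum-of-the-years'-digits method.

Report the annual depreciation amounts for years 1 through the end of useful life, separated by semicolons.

Depreciable base = $168,192 − $36,900 = $131,292.
Sum of the years' digits = 7+6+5+4+3+2+1 = 28.
Year 1: $131,292 × 7/28 = $32,823. Book value $135,369.
Year 2: $131,292 × 6/28 = $28,134. Book value $107,235.
Year 3: $131,292 × 5/28 = $23,445. Book value $83,790.
Year 4: $131,292 × 4/28 = $18,756. Book value $65,034.
Year 5: $131,292 × 3/28 = $14,067. Book value $50,967.
Year 6: $131,292 × 2/28 = $9,378. Book value $41,589.
Year 7: $131,292 × 1/28 = $4,689. Book value $36,900.

$32,823; $28,134; $23,445; $18,756; $14,067; $9,378; $4,689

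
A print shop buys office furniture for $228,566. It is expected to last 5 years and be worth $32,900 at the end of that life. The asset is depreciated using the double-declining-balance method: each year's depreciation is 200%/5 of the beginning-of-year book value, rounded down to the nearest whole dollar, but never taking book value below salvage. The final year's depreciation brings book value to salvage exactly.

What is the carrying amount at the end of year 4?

Depreciable base = $228,566 − $32,900 = $195,666.
Year 1: ⌊$228,566 × 200%/5⌋ = $91,426. Book value $137,140.
Year 2: ⌊$137,140 × 200%/5⌋ = $54,856. Book value $82,284.
Year 3: ⌊$82,284 × 200%/5⌋ = $32,913. Book value $49,371.
Year 4: ⌊$49,371 × 200%/5⌋ = $19,748, capped at $16,471. Book value $32,900.

$32,900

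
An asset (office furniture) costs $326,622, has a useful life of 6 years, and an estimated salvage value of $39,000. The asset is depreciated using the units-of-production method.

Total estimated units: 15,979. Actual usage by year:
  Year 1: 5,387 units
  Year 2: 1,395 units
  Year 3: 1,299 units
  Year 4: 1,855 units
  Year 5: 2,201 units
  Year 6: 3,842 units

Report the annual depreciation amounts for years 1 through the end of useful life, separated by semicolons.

Depreciable base = $326,622 − $39,000 = $287,622.
Rate = $287,622 / 15,979 units = $18 per unit.
Year 1: 5,387 × $18 = $96,966. Book value $229,656.
Year 2: 1,395 × $18 = $25,110. Book value $204,546.
Year 3: 1,299 × $18 = $23,382. Book value $181,164.
Year 4: 1,855 × $18 = $33,390. Book value $147,774.
Year 5: 2,201 × $18 = $39,618. Book value $108,156.
Year 6: 3,842 × $18 = $69,156. Book value $39,000.

$96,966; $25,110; $23,382; $33,390; $39,618; $69,156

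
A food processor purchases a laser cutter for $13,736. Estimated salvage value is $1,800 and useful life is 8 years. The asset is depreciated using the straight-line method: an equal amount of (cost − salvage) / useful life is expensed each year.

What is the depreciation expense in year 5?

Depreciable base = $13,736 − $1,800 = $11,936.
Annual expense = $11,936 / 8 = $1,492.

$1,492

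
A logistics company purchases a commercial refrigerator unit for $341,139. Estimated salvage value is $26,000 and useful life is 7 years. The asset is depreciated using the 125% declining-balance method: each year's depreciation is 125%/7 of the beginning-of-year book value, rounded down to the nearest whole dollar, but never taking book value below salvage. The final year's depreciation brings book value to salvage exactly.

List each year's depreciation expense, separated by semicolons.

$60,917; $50,039; $41,104; $33,764; $27,734; $22,782; $78,799

Depreciable base = $341,139 − $26,000 = $315,139.
Year 1: ⌊$341,139 × 125%/7⌋ = $60,917. Book value $280,222.
Year 2: ⌊$280,222 × 125%/7⌋ = $50,039. Book value $230,183.
Year 3: ⌊$230,183 × 125%/7⌋ = $41,104. Book value $189,079.
Year 4: ⌊$189,079 × 125%/7⌋ = $33,764. Book value $155,315.
Year 5: ⌊$155,315 × 125%/7⌋ = $27,734. Book value $127,581.
Year 6: ⌊$127,581 × 125%/7⌋ = $22,782. Book value $104,799.
Year 7 (final): $104,799 − $26,000 = $78,799. Book value $26,000.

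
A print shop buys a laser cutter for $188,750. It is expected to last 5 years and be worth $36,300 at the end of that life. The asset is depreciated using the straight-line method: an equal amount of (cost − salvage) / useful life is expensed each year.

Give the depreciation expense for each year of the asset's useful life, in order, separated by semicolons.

Depreciable base = $188,750 − $36,300 = $152,450.
Annual expense = $152,450 / 5 = $30,490.
End of year 1: book value $158,260.
End of year 2: book value $127,770.
End of year 3: book value $97,280.
End of year 4: book value $66,790.
End of year 5: book value $36,300.

$30,490; $30,490; $30,490; $30,490; $30,490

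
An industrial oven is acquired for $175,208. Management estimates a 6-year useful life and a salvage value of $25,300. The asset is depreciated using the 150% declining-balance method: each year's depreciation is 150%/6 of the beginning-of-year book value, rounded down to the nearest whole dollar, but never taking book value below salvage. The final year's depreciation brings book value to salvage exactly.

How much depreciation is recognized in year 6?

$16,279

Depreciable base = $175,208 − $25,300 = $149,908.
Year 1: ⌊$175,208 × 150%/6⌋ = $43,802. Book value $131,406.
Year 2: ⌊$131,406 × 150%/6⌋ = $32,851. Book value $98,555.
Year 3: ⌊$98,555 × 150%/6⌋ = $24,638. Book value $73,917.
Year 4: ⌊$73,917 × 150%/6⌋ = $18,479. Book value $55,438.
Year 5: ⌊$55,438 × 150%/6⌋ = $13,859. Book value $41,579.
Year 6 (final): $41,579 − $25,300 = $16,279. Book value $25,300.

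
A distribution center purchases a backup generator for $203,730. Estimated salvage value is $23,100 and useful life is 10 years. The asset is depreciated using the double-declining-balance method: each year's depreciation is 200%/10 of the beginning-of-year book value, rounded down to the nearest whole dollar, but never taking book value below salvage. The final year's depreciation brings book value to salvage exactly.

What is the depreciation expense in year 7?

Depreciable base = $203,730 − $23,100 = $180,630.
Year 1: ⌊$203,730 × 200%/10⌋ = $40,746. Book value $162,984.
Year 2: ⌊$162,984 × 200%/10⌋ = $32,596. Book value $130,388.
Year 3: ⌊$130,388 × 200%/10⌋ = $26,077. Book value $104,311.
Year 4: ⌊$104,311 × 200%/10⌋ = $20,862. Book value $83,449.
Year 5: ⌊$83,449 × 200%/10⌋ = $16,689. Book value $66,760.
Year 6: ⌊$66,760 × 200%/10⌋ = $13,352. Book value $53,408.
Year 7: ⌊$53,408 × 200%/10⌋ = $10,681. Book value $42,727.

$10,681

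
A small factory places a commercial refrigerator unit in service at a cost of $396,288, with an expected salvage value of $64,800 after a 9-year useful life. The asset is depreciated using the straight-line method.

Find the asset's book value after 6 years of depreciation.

Depreciable base = $396,288 − $64,800 = $331,488.
Annual expense = $331,488 / 9 = $36,832.
End of year 1: book value $359,456.
End of year 2: book value $322,624.
End of year 3: book value $285,792.
End of year 4: book value $248,960.
End of year 5: book value $212,128.
End of year 6: book value $175,296.

$175,296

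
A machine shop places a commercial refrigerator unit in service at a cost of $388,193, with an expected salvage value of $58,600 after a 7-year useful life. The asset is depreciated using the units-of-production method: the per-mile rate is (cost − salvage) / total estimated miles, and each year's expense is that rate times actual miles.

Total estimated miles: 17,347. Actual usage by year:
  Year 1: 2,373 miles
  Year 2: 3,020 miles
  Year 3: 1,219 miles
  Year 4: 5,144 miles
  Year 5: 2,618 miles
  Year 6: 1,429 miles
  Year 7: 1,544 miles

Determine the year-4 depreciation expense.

Depreciable base = $388,193 − $58,600 = $329,593.
Rate = $329,593 / 17,347 miles = $19 per mile.
Year 1: 2,373 × $19 = $45,087. Book value $343,106.
Year 2: 3,020 × $19 = $57,380. Book value $285,726.
Year 3: 1,219 × $19 = $23,161. Book value $262,565.
Year 4: 5,144 × $19 = $97,736. Book value $164,829.

$97,736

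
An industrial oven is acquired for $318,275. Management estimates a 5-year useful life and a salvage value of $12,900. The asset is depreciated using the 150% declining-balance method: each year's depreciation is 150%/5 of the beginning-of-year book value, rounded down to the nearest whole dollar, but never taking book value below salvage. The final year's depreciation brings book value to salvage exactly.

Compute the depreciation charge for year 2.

$66,837

Depreciable base = $318,275 − $12,900 = $305,375.
Year 1: ⌊$318,275 × 150%/5⌋ = $95,482. Book value $222,793.
Year 2: ⌊$222,793 × 150%/5⌋ = $66,837. Book value $155,956.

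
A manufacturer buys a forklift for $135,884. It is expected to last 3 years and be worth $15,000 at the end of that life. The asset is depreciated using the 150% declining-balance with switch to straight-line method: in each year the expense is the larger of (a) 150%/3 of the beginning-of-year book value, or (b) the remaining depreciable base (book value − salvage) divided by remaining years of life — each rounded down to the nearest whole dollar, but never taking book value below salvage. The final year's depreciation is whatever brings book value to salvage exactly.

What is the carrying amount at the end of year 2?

$33,971

Depreciable base = $135,884 − $15,000 = $120,884.
Year 1: DB = ⌊$135,884 × 150%/3⌋ = $67,942; SL = ⌊$120,884/3⌋ = $40,294 → take DB $67,942. Book value $67,942.
Year 2: DB = ⌊$67,942 × 150%/3⌋ = $33,971; SL = ⌊$52,942/2⌋ = $26,471 → take DB $33,971. Book value $33,971.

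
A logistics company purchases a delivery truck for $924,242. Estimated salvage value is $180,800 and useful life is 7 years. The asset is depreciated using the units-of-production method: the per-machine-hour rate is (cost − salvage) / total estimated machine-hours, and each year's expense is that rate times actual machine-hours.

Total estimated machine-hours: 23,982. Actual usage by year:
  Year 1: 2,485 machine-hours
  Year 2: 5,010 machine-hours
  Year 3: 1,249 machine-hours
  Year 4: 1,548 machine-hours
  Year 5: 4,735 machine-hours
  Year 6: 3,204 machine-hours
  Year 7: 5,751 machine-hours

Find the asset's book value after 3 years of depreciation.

$653,178

Depreciable base = $924,242 − $180,800 = $743,442.
Rate = $743,442 / 23,982 machine-hours = $31 per machine-hour.
Year 1: 2,485 × $31 = $77,035. Book value $847,207.
Year 2: 5,010 × $31 = $155,310. Book value $691,897.
Year 3: 1,249 × $31 = $38,719. Book value $653,178.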